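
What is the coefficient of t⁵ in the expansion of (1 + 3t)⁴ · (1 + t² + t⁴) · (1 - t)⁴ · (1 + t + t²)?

(1 + 3t)⁴ has coefficients 1,12,54,108,81 for degrees 0…4.
(1 + t² + t⁴) has coefficients 1,0,1,0,1,0 for degrees 0…5.
Multiplying by (1 - t)⁴ gives running coefficients 1,-4,7,-8,8,-8 for degrees 0…5.
Finally multiplying by (1 + t + t²), the product of all factors after the first has coefficients 1,-3,4,-5,7,-8 for degrees 0…5.
[t⁵] = 1·(-8) + 12·7 + 54·(-5) + 108·4 + 81·(-3) = -5.

-5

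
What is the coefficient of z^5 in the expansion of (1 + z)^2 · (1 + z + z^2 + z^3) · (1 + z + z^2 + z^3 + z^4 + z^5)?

(1 + z)^2 has coefficients 1,2,1 for degrees 0…2.
(1 + z + z^2 + z^3) has coefficients 1,1,1,1,0,0 for degrees 0…5.
Finally multiplying by (1 + z + z^2 + z^3 + z^4 + z^5), the product of all factors after the first has coefficients 1,2,3,4,4,4 for degrees 0…5.
[z^5] = 1·4 + 2·4 + 1·4 = 16.

16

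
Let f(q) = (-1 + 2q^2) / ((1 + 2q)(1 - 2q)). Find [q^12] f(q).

-2048

The denominator gives the recurrence a_n = 4a_(n−2) for n ≥ 3; the numerator fixes a_0 = -1, a_1 = 0, a_2 = -2.
Iterating: -1, 0, -2, 0, -8, 0, -32, 0, -128, 0, -512, 0, -2048, so a_12 = -2048.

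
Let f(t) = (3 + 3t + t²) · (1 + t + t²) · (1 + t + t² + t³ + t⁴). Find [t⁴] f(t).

(3 + 3t + t²) has coefficients 3,3,1 for degrees 0…2.
(1 + t + t²) has coefficients 1,1,1,0,0 for degrees 0…4.
Finally multiplying by (1 + t + t² + t³ + t⁴), the product of all factors after the first has coefficients 1,2,3,3,3 for degrees 0…4.
[t⁴] = 3·3 + 3·3 + 1·3 = 21.

21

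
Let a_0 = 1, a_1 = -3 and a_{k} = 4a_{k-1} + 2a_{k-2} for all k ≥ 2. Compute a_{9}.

The ordinary generating function has denominator 1 - 4z - 2z^2.
Iterating the recurrence: a_0,…,a_{9} = 1, -3, -10, -46, -204, -908, -4040, -17976, -79984, -355888.

-355888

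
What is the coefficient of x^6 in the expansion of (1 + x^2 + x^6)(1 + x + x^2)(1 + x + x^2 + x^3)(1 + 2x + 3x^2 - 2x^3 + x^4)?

(1 + x^2 + x^6) has coefficients 1,0,1,0,0,0,1 for degrees 0…6.
(1 + x + x^2) has coefficients 1,1,1,0,0,0,0 for degrees 0…6.
Multiplying by (1 + x + x^2 + x^3) gives running coefficients 1,2,3,3,2,1,0 for degrees 0…6.
Finally multiplying by (1 + 2x + 3x^2 - 2x^3 + x^4), the product of all factors after the first has coefficients 1,4,10,13,14,10,5 for degrees 0…6.
[x^6] = 1·5 + 1·14 + 1·1 = 20.

20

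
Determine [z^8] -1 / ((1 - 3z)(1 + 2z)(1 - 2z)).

-11605

Partial fractions give a closed form: a_n = (-9/5)·3^n + (-1/5)·(-2)^n + (1)·2^n.
At n = 8: a_8 = -11605.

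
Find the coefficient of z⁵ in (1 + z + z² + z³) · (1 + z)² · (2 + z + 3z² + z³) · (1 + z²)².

(1 + z + z² + z³) has coefficients 1,1,1,1 for degrees 0…3.
(1 + z)² has coefficients 1,2,1,0,0,0 for degrees 0…5.
Multiplying by (2 + z + 3z² + z³) gives running coefficients 2,5,7,8,5,1 for degrees 0…5.
Finally multiplying by (1 + z²)², the product of all factors after the first has coefficients 2,5,11,18,21,22 for degrees 0…5.
[z⁵] = 1·22 + 1·21 + 1·18 + 1·11 = 72.

72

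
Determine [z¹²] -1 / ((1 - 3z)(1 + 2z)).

The denominator gives the recurrence a_n = a_(n−1) + 6a_(n−2) for n ≥ 2; the numerator fixes a_0 = -1, a_1 = -1.
Iterating: -1, -1, -7, -13, -55, -133, -463, -1261, -4039, -11605, -35839, -105469, -320503, so a_12 = -320503.

-320503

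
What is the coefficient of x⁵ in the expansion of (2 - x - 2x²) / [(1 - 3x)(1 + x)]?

263

The denominator gives the recurrence a_n = 2a_(n−1) + 3a_(n−2) for n ≥ 3; the numerator fixes a_0 = 2, a_1 = 3, a_2 = 10.
Iterating: 2, 3, 10, 29, 88, 263, so a_5 = 263.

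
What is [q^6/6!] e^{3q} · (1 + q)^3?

The EGF product rule gives c_6 = Σ_{k_1+k_2=6} C(6; k_1,k_2) · ∏ g_i(k_i), where e^{3q} gives (3)^k; (1+q)^3 gives the falling factorial (3)_k.
g_1(k) for k = 0…6: 1, 3, 9, 27, 81, 243, 729.
g_2(k) for k = 0…6: 1, 3, 6, 6, 0, 0, 0.
c_6 = Σ_k C(6,k)·g_1(k)·g_2(6−k) = 20·27·6 + 15·81·6 + 6·243·3 + 1·729·1 = 3240 + 7290 + 4374 + 729 = 15633.

15633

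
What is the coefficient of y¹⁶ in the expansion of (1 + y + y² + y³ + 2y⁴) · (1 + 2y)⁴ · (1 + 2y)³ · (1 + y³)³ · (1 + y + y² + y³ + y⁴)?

(1 + y + y² + y³ + 2y⁴) has coefficients 1,1,1,1,2 for degrees 0…4.
(1 + 2y)⁴ has coefficients 1,8,24,32,16,0,0,0,0,0,0,0,0,0,0,0,0 for degrees 0…16.
Multiplying by (1 + 2y)³ gives running coefficients 1,14,84,280,560,672,448,128,0,0,0,0,0,0,0,0,0 for degrees 0…16.
Multiplying by (1 + y³)³ gives running coefficients 1,14,84,283,602,924,1291,1850,2268,2185,2078,2100,1624,944,672,448,128 for degrees 0…16.
Finally multiplying by (1 + y + y² + y³ + y⁴), the product of all factors after the first has coefficients 1,15,99,382,984,1907,3184,4950,6935,8518,9672,10481,10255,8931,7418,5788,3816 for degrees 0…16.
[y¹⁶] = 1·3816 + 1·5788 + 1·7418 + 1·8931 + 2·10255 = 46463.

46463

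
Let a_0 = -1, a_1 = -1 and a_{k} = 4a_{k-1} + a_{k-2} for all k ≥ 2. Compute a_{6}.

The ordinary generating function has denominator 1 - 4x - x^2.
Iterating the recurrence: a_0,…,a_{6} = -1, -1, -5, -21, -89, -377, -1597.

-1597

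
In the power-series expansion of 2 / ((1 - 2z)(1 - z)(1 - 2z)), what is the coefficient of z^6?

The denominator gives the recurrence a_n = 5a_(n−1) − 8a_(n−2) + 4a_(n−3) for n ≥ 3; the numerator fixes a_0 = 2, a_1 = 10, a_2 = 34.
Iterating: 2, 10, 34, 98, 258, 642, 1538, so a_6 = 1538.

1538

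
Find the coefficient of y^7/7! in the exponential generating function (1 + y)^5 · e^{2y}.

93088

The EGF product rule gives c_7 = Σ_{k_1+k_2=7} C(7; k_1,k_2) · ∏ g_i(k_i), where (1+y)^5 gives the falling factorial (5)_k; e^{2y} gives (2)^k.
g_1(k) for k = 0…7: 1, 5, 20, 60, 120, 120, 0, 0.
g_2(k) for k = 0…7: 1, 2, 4, 8, 16, 32, 64, 128.
c_7 = Σ_k C(7,k)·g_1(k)·g_2(7−k) = 1·1·128 + 7·5·64 + 21·20·32 + 35·60·16 + 35·120·8 + 21·120·4 = 128 + 2240 + 13440 + 33600 + 33600 + 10080 = 93088.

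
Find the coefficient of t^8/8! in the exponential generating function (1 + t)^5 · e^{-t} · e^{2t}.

The EGF product rule gives c_8 = Σ_{k_1+k_2+k_3=8} C(8; k_1,k_2,k_3) · ∏ g_i(k_i), where (1+t)^5 gives the falling factorial (5)_k; e^{-t} gives (-1)^k; e^{2t} gives (2)^k.
g_1(k) for k = 0…8: 1, 5, 20, 60, 120, 120, 0, 0, 0.
g_2(k) for k = 0…8: 1, -1, 1, -1, 1, -1, 1, -1, 1.
g_3(k) for k = 0…8: 1, 2, 4, 8, 16, 32, 64, 128, 256.
First combine the last two factors: h(k) = Σ_j C(k,j)·g_2(j)·g_3(k−j) for k = 0…8: 1, 1, 1, 1, 1, 1, 1, 1, 1.
c_8 = Σ_k C(8,k)·g_1(k)·h(8−k) = 1·1·1 + 8·5·1 + 28·20·1 + 56·60·1 + 70·120·1 + 56·120·1 = 1 + 40 + 560 + 3360 + 8400 + 6720 = 19081.

19081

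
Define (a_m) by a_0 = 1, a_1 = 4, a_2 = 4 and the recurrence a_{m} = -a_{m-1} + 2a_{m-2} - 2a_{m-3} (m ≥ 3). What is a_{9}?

38

The ordinary generating function has denominator 1 + y - 2y^2 + 2y^3.
Iterating the recurrence: a_0,…,a_{9} = 1, 4, 4, 2, -2, -2, -6, 6, -14, 38.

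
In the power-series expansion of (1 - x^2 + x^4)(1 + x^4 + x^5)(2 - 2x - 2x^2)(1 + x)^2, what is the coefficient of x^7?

(1 - x^2 + x^4) has coefficients 1,0,-1,0,1 for degrees 0…4.
(1 + x^4 + x^5) has coefficients 1,0,0,0,1,1,0,0 for degrees 0…7.
Multiplying by (2 - 2x - 2x^2) gives running coefficients 2,-2,-2,0,2,0,-4,-2 for degrees 0…7.
Finally multiplying by (1 + x)^2, the product of all factors after the first has coefficients 2,2,-4,-6,0,4,-2,-10 for degrees 0…7.
[x^7] = 1·(-10) − 1·4 + 1·(-6) = -20.

-20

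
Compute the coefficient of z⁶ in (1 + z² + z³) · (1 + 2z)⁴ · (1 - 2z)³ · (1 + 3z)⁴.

(1 + z² + z³) has coefficients 1,0,1,1 for degrees 0…3.
(1 + 2z)⁴ has coefficients 1,8,24,32,16,0,0 for degrees 0…6.
Multiplying by (1 - 2z)³ gives running coefficients 1,2,-12,-24,48,96,-64 for degrees 0…6.
Finally multiplying by (1 + 3z)⁴, the product of all factors after the first has coefficients 1,14,66,48,-591,-1758,116 for degrees 0…6.
[z⁶] = 1·116 + 1·(-591) + 1·48 = -427.

-427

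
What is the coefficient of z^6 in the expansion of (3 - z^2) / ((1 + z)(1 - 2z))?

118

The denominator gives the recurrence a_n = a_(n−1) + 2a_(n−2) for n ≥ 3; the numerator fixes a_0 = 3, a_1 = 3, a_2 = 8.
Iterating: 3, 3, 8, 14, 30, 58, 118, so a_6 = 118.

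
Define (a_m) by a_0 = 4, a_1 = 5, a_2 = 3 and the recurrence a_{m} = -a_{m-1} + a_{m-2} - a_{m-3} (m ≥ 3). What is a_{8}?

The ordinary generating function has denominator 1 + q - q^2 + q^3.
Iterating the recurrence: a_0,…,a_{8} = 4, 5, 3, -2, 0, -5, 7, -12, 24.

24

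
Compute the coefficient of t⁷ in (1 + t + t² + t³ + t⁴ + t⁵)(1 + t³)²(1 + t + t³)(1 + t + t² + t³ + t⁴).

37

(1 + t + t² + t³ + t⁴ + t⁵) has coefficients 1,1,1,1,1,1 for degrees 0…5.
(1 + t³)² has coefficients 1,0,0,2,0,0,1,0 for degrees 0…7.
Multiplying by (1 + t + t³) gives running coefficients 1,1,0,3,2,0,3,1 for degrees 0…7.
Finally multiplying by (1 + t + t² + t³ + t⁴), the product of all factors after the first has coefficients 1,2,2,5,7,6,8,9 for degrees 0…7.
[t⁷] = 1·9 + 1·8 + 1·6 + 1·7 + 1·5 + 1·2 = 37.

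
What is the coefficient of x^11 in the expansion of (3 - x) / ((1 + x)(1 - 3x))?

354293

Partial fractions give a closed form: a_n = (1)·(-1)^n + (2)·3^n.
At n = 11: a_11 = 354293.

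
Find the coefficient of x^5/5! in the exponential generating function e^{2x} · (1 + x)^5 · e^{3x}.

61870

The EGF product rule gives c_5 = Σ_{k_1+k_2+k_3=5} C(5; k_1,k_2,k_3) · ∏ g_i(k_i), where e^{2x} gives (2)^k; (1+x)^5 gives the falling factorial (5)_k; e^{3x} gives (3)^k.
g_1(k) for k = 0…5: 1, 2, 4, 8, 16, 32.
g_2(k) for k = 0…5: 1, 5, 20, 60, 120, 120.
g_3(k) for k = 0…5: 1, 3, 9, 27, 81, 243.
First combine the last two factors: h(k) = Σ_j C(k,j)·g_2(j)·g_3(k−j) for k = 0…5: 1, 8, 59, 402, 2541, 14988.
c_5 = Σ_k C(5,k)·g_1(k)·h(5−k) = 1·1·14988 + 5·2·2541 + 10·4·402 + 10·8·59 + 5·16·8 + 1·32·1 = 14988 + 25410 + 16080 + 4720 + 640 + 32 = 61870.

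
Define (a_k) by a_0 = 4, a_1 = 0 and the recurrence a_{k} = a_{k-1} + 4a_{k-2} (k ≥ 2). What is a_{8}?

2896

The ordinary generating function has denominator 1 - t - 4t^2.
Iterating the recurrence: a_0,…,a_{8} = 4, 0, 16, 16, 80, 144, 464, 1040, 2896.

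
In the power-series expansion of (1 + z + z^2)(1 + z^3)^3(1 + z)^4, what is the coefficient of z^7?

(1 + z + z^2) has coefficients 1,1,1 for degrees 0…2.
(1 + z^3)^3 has coefficients 1,0,0,3,0,0,3,0 for degrees 0…7.
Finally multiplying by (1 + z)^4, the product of all factors after the first has coefficients 1,4,6,7,13,18,15,15 for degrees 0…7.
[z^7] = 1·15 + 1·15 + 1·18 = 48.

48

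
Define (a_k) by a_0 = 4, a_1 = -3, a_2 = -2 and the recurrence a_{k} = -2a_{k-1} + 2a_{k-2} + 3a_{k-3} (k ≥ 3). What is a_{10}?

The ordinary generating function has denominator 1 + 2q - 2q^2 - 3q^3.
Iterating the recurrence: a_0,…,a_{10} = 4, -3, -2, 10, -33, 80, -196, 453, -1058, 2434, -5625.

-5625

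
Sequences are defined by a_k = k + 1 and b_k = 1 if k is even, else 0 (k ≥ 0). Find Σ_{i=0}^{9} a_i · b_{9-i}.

30

The convolution is the x^9 coefficient of A(x)B(x).
Σ = 1·0 + 2·1 + 3·0 + 4·1 + 5·0 + 6·1 + 7·0 + 8·1 + 9·0 + 10·1 = 30.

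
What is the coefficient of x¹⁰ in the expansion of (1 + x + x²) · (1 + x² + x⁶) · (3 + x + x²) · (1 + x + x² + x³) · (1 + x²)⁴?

291

(1 + x + x²) has coefficients 1,1,1 for degrees 0…2.
(1 + x² + x⁶) has coefficients 1,0,1,0,0,0,1,0,0,0,0 for degrees 0…10.
Multiplying by (3 + x + x²) gives running coefficients 3,1,4,1,1,0,3,1,1,0,0 for degrees 0…10.
Multiplying by (1 + x + x² + x³) gives running coefficients 3,4,8,9,7,6,5,5,5,5,2 for degrees 0…10.
Finally multiplying by (1 + x²)⁴, the product of all factors after the first has coefficients 3,4,20,25,57,66,93,99,102,101,88 for degrees 0…10.
[x¹⁰] = 1·88 + 1·101 + 1·102 = 291.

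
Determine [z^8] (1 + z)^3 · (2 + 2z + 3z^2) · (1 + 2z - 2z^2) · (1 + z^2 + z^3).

-25

(1 + z)^3 has coefficients 1,3,3,1 for degrees 0…3.
(2 + 2z + 3z^2) has coefficients 2,2,3,0,0,0,0,0,0 for degrees 0…8.
Multiplying by (1 + 2z - 2z^2) gives running coefficients 2,6,3,2,-6,0,0,0,0 for degrees 0…8.
Finally multiplying by (1 + z^2 + z^3), the product of all factors after the first has coefficients 2,6,5,10,3,5,-4,-6,0 for degrees 0…8.
[z^8] = 1·0 + 3·(-6) + 3·(-4) + 1·5 = -25.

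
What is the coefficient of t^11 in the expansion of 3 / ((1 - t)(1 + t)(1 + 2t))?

Partial fractions give a closed form: a_n = (1/2)·1^n + (-3/2)·(-1)^n + (4)·(-2)^n.
At n = 11: a_11 = -8190.

-8190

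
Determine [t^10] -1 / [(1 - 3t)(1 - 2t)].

-175099

Partial fractions give a closed form: a_n = (-3)·3^n + (2)·2^n.
At n = 10: a_10 = -175099.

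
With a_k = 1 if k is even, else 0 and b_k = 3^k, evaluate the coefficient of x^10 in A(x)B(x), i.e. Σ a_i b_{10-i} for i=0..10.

66430

The convolution is the t^10 coefficient of A(t)B(t).
Σ = 1·59049 + 0·19683 + 1·6561 + 0·2187 + 1·729 + 0·243 + 1·81 + 0·27 + 1·9 + 0·3 + 1·1 = 66430.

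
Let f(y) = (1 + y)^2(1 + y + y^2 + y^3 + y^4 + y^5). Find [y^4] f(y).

4

(1 + y)^2 has coefficients 1,2,1 for degrees 0…2.
(1 + y + y^2 + y^3 + y^4 + y^5) has coefficients 1,1,1,1,1 for degrees 0…4.
[y^4] = 1·1 + 2·1 + 1·1 = 4.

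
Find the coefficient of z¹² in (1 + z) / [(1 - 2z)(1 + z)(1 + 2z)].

Partial fractions give a closed form: a_n = (1/2)·2^n + (1/2)·(-2)^n.
At n = 12: a_12 = 4096.

4096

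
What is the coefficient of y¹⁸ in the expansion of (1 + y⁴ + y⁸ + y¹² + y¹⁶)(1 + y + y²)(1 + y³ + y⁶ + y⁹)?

3

(1 + y⁴ + y⁸ + y¹² + y¹⁶) has coefficients 1,0,0,0,1,0,0,0,1,0,0,0,1,0,0,0,1 for degrees 0…16.
(1 + y + y²) has coefficients 1,1,1,0,0,0,0,0,0,0,0,0,0,0,0,0,0,0,0 for degrees 0…18.
Finally multiplying by (1 + y³ + y⁶ + y⁹), the product of all factors after the first has coefficients 1,1,1,1,1,1,1,1,1,1,1,1,0,0,0,0,0,0,0 for degrees 0…18.
[y¹⁸] = 1·0 + 1·0 + 1·1 + 1·1 + 1·1 = 3.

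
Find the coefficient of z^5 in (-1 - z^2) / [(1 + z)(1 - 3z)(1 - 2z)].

Partial fractions give a closed form: a_n = (-1/6)·(-1)^n + (-5/2)·3^n + (5/3)·2^n.
At n = 5: a_5 = -554.

-554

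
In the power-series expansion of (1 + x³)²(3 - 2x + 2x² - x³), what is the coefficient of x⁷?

(1 + x³)² has coefficients 1,0,0,2,0,0,1 for degrees 0…6.
(3 - 2x + 2x² - x³) has coefficients 3,-2,2,-1,0,0,0,0 for degrees 0…7.
[x⁷] = 1·0 + 2·0 + 1·(-2) = -2.

-2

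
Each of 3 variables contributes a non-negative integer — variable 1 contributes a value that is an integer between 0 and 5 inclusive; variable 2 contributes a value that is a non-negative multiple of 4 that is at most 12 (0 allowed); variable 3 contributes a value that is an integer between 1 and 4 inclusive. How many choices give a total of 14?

6

The generating function for the choices is (1 + x + x² + x³ + x⁴ + x⁵)·(1 + x⁴ + x⁸ + x¹²)·(x + x² + x³ + x⁴); the count is [x¹⁴].
(1 + x + x² + x³ + x⁴ + x⁵) has coefficients 1,1,1,1,1,1 for degrees 0…5.
(1 + x⁴ + x⁸ + x¹²) has coefficients 1,0,0,0,1,0,0,0,1,0,0,0,1,0,0 for degrees 0…14.
Finally multiplying by (x + x² + x³ + x⁴), the product of all factors after the first has coefficients 0,1,1,1,1,1,1,1,1,1,1,1,1,1,1 for degrees 0…14.
[x¹⁴] = 1·1 + 1·1 + 1·1 + 1·1 + 1·1 + 1·1 = 6.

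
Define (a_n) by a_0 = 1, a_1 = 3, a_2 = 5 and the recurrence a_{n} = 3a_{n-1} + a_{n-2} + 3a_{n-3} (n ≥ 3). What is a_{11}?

512709

The ordinary generating function has denominator 1 - 3x - x^2 - 3x^3.
Iterating the recurrence: a_0,…,a_{11} = 1, 3, 5, 21, 77, 267, 941, 3321, 11705, 41259, 145445, 512709.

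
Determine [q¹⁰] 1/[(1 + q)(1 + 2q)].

2047

Partial fractions give a closed form: a_n = (-1)·(-1)^n + (2)·(-2)^n.
At n = 10: a_10 = 2047.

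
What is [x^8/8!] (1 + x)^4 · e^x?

3393

The EGF product rule gives c_8 = Σ_{k_1+k_2=8} C(8; k_1,k_2) · ∏ g_i(k_i), where (1+x)^4 gives the falling factorial (4)_k; e^x gives (1)^k.
g_1(k) for k = 0…8: 1, 4, 12, 24, 24, 0, 0, 0, 0.
g_2(k) for k = 0…8: 1, 1, 1, 1, 1, 1, 1, 1, 1.
c_8 = Σ_k C(8,k)·g_1(k)·g_2(8−k) = 1·1·1 + 8·4·1 + 28·12·1 + 56·24·1 + 70·24·1 = 1 + 32 + 336 + 1344 + 1680 = 3393.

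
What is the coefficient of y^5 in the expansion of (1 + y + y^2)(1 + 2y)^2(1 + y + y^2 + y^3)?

21

(1 + y + y^2) has coefficients 1,1,1 for degrees 0…2.
(1 + 2y)^2 has coefficients 1,4,4,0,0,0 for degrees 0…5.
Finally multiplying by (1 + y + y^2 + y^3), the product of all factors after the first has coefficients 1,5,9,9,8,4 for degrees 0…5.
[y^5] = 1·4 + 1·8 + 1·9 = 21.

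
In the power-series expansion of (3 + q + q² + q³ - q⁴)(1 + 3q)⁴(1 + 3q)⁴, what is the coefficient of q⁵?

48234

(3 + q + q² + q³ - q⁴) has coefficients 3,1,1,1,-1 for degrees 0…4.
(1 + 3q)⁴ has coefficients 1,12,54,108,81,0 for degrees 0…5.
Finally multiplying by (1 + 3q)⁴, the product of all factors after the first has coefficients 1,24,252,1512,5670,13608 for degrees 0…5.
[q⁵] = 3·13608 + 1·5670 + 1·1512 + 1·252 − 1·24 = 48234.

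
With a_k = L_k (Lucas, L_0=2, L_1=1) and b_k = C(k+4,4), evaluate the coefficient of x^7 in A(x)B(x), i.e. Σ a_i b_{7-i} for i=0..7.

This is [x^7] in the product of the two ordinary generating functions.
Σ = 2·330 + 1·210 + 3·126 + 4·70 + 7·35 + 11·15 + 18·5 + 29·1 = 2057.

2057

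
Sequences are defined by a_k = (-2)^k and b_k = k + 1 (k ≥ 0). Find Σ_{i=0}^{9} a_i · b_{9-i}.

This is [x^9] in the product of the two ordinary generating functions.
Σ = 1·10 − 2·9 + 4·8 − 8·7 + 16·6 − 32·5 + 64·4 − 128·3 + 256·2 − 512·1 = -224.

-224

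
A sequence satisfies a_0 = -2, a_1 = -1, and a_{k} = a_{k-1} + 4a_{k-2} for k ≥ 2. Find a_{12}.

The ordinary generating function has denominator 1 - y - 4y^2.
Iterating the recurrence: a_0,…,a_{12} = -2, -1, -9, -13, -49, -101, -297, -701, -1889, -4693, -12249, -31021, -80017.

-80017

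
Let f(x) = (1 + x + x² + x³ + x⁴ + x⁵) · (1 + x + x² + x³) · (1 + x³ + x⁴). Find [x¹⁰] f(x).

(1 + x + x² + x³ + x⁴ + x⁵) has coefficients 1,1,1,1,1,1 for degrees 0…5.
(1 + x + x² + x³) has coefficients 1,1,1,1,0,0,0,0,0,0,0 for degrees 0…10.
Finally multiplying by (1 + x³ + x⁴), the product of all factors after the first has coefficients 1,1,1,2,2,2,2,1,0,0,0 for degrees 0…10.
[x¹⁰] = 1·0 + 1·0 + 1·0 + 1·1 + 1·2 + 1·2 = 5.

5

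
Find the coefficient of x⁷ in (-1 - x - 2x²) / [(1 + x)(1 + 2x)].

The denominator gives the recurrence a_n = −3a_(n−1) − 2a_(n−2) for n ≥ 3; the numerator fixes a_0 = -1, a_1 = 2, a_2 = -6.
Iterating: -1, 2, -6, 14, -30, 62, -126, 254, so a_7 = 254.

254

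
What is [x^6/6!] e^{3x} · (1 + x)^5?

83079

The EGF product rule gives c_6 = Σ_{k_1+k_2=6} C(6; k_1,k_2) · ∏ g_i(k_i), where e^{3x} gives (3)^k; (1+x)^5 gives the falling factorial (5)_k.
g_1(k) for k = 0…6: 1, 3, 9, 27, 81, 243, 729.
g_2(k) for k = 0…6: 1, 5, 20, 60, 120, 120, 0.
c_6 = Σ_k C(6,k)·g_1(k)·g_2(6−k) = 6·3·120 + 15·9·120 + 20·27·60 + 15·81·20 + 6·243·5 + 1·729·1 = 2160 + 16200 + 32400 + 24300 + 7290 + 729 = 83079.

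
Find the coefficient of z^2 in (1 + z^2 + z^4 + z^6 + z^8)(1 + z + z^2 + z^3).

(1 + z^2 + z^4 + z^6 + z^8) has coefficients 1,0,1 for degrees 0…2.
(1 + z + z^2 + z^3) has coefficients 1,1,1 for degrees 0…2.
[z^2] = 1·1 + 1·1 = 2.

2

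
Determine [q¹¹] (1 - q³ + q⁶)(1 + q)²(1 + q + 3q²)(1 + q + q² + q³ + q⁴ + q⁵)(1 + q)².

(1 - q³ + q⁶) has coefficients 1,0,0,-1,0,0,1 for degrees 0…6.
(1 + q)² has coefficients 1,2,1,0,0,0,0,0,0,0,0,0 for degrees 0…11.
Multiplying by (1 + q + 3q²) gives running coefficients 1,3,6,7,3,0,0,0,0,0,0,0 for degrees 0…11.
Multiplying by (1 + q + q² + q³ + q⁴ + q⁵) gives running coefficients 1,4,10,17,20,20,19,16,10,3,0,0 for degrees 0…11.
Finally multiplying by (1 + q)², the product of all factors after the first has coefficients 1,6,19,41,64,77,79,74,61,39,16,3 for degrees 0…11.
[q¹¹] = 1·3 − 1·61 + 1·77 = 19.

19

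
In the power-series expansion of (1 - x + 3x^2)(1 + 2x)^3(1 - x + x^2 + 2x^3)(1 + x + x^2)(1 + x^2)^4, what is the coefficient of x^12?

(1 - x + 3x^2) has coefficients 1,-1,3 for degrees 0…2.
(1 + 2x)^3 has coefficients 1,6,12,8,0,0,0,0,0,0,0,0,0 for degrees 0…12.
Multiplying by (1 - x + x^2 + 2x^3) gives running coefficients 1,5,7,4,16,32,16,0,0,0,0,0,0 for degrees 0…12.
Multiplying by (1 + x + x^2) gives running coefficients 1,6,13,16,27,52,64,48,16,0,0,0,0 for degrees 0…12.
Finally multiplying by (1 + x^2)^4, the product of all factors after the first has coefficients 1,6,17,40,85,152,254,376,487,574,569,512,379 for degrees 0…12.
[x^12] = 1·379 − 1·512 + 3·569 = 1574.

1574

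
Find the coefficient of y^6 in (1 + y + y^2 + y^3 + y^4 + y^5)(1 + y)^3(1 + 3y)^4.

(1 + y + y^2 + y^3 + y^4 + y^5) has coefficients 1,1,1,1,1,1 for degrees 0…5.
(1 + y)^3 has coefficients 1,3,3,1,0,0,0 for degrees 0…6.
Finally multiplying by (1 + 3y)^4, the product of all factors after the first has coefficients 1,15,93,307,579,621,351 for degrees 0…6.
[y^6] = 1·351 + 1·621 + 1·579 + 1·307 + 1·93 + 1·15 = 1966.

1966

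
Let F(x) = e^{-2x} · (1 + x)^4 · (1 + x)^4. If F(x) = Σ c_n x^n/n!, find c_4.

The EGF product rule gives c_4 = Σ_{k_1+k_2+k_3=4} C(4; k_1,k_2,k_3) · ∏ g_i(k_i), where e^{-2x} gives (-2)^k; (1+x)^4 gives the falling factorial (4)_k; (1+x)^4 gives the falling factorial (4)_k.
g_1(k) for k = 0…4: 1, -2, 4, -8, 16.
g_2(k) for k = 0…4: 1, 4, 12, 24, 24.
g_3(k) for k = 0…4: 1, 4, 12, 24, 24.
First combine the last two factors: h(k) = Σ_j C(k,j)·g_2(j)·g_3(k−j) for k = 0…4: 1, 8, 56, 336, 1680.
c_4 = Σ_k C(4,k)·g_1(k)·h(4−k) = 1·1·1680 + 4·(-2)·336 + 6·4·56 + 4·(-8)·8 + 1·16·1 = 1680 − 2688 + 1344 − 256 + 16 = 96.

96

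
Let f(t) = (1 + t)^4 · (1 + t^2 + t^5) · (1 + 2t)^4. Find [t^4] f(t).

383

(1 + t)^4 has coefficients 1,4,6,4,1 for degrees 0…4.
(1 + t^2 + t^5) has coefficients 1,0,1,0,0 for degrees 0…4.
Finally multiplying by (1 + 2t)^4, the product of all factors after the first has coefficients 1,8,25,40,40 for degrees 0…4.
[t^4] = 1·40 + 4·40 + 6·25 + 4·8 + 1·1 = 383.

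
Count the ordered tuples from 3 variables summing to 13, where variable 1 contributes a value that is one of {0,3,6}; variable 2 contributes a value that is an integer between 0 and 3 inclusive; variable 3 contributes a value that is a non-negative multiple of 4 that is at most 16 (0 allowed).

The generating function for the choices is (1 + y^3 + y^6)·(1 + y + y^2 + y^3)·(1 + y^4 + y^8 + y^12 + y^16); the count is [y^13].
(1 + y^3 + y^6) has coefficients 1,0,0,1,0,0,1 for degrees 0…6.
(1 + y + y^2 + y^3) has coefficients 1,1,1,1,0,0,0,0,0,0,0,0,0,0 for degrees 0…13.
Finally multiplying by (1 + y^4 + y^8 + y^12 + y^16), the product of all factors after the first has coefficients 1,1,1,1,1,1,1,1,1,1,1,1,1,1 for degrees 0…13.
[y^13] = 1·1 + 1·1 + 1·1 = 3.

3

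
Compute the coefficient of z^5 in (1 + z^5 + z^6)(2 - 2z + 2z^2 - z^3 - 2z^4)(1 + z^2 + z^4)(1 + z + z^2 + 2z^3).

(1 + z^5 + z^6) has coefficients 1,0,0,0,0,1 for degrees 0…5.
(2 - 2z + 2z^2 - z^3 - 2z^4) has coefficients 2,-2,2,-1,-2,0 for degrees 0…5.
Multiplying by (1 + z^2 + z^4) gives running coefficients 2,-2,4,-3,2,-3 for degrees 0…5.
Finally multiplying by (1 + z + z^2 + 2z^3), the product of all factors after the first has coefficients 2,0,4,3,-1,4 for degrees 0…5.
[z^5] = 1·4 + 1·2 = 6.

6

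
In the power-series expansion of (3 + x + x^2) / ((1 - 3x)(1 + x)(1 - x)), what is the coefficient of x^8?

The denominator gives the recurrence a_n = 3a_(n−1) + a_(n−2) − 3a_(n−3) for n ≥ 3; the numerator fixes a_0 = 3, a_1 = 10, a_2 = 34.
Iterating: 3, 10, 34, 103, 313, 940, 2824, 8473, 25423, so a_8 = 25423.

25423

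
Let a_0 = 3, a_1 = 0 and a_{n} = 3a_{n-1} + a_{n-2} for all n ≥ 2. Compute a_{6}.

The ordinary generating function has denominator 1 - 3q - q^2.
Iterating the recurrence: a_0,…,a_{6} = 3, 0, 3, 9, 30, 99, 327.

327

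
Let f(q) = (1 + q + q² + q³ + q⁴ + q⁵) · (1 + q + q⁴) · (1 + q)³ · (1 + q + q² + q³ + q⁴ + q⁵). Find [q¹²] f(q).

53

(1 + q + q² + q³ + q⁴ + q⁵) has coefficients 1,1,1,1,1,1 for degrees 0…5.
(1 + q + q⁴) has coefficients 1,1,0,0,1,0,0,0,0,0,0,0,0 for degrees 0…12.
Multiplying by (1 + q)³ gives running coefficients 1,4,6,4,2,3,3,1,0,0,0,0,0 for degrees 0…12.
Finally multiplying by (1 + q + q² + q³ + q⁴ + q⁵), the product of all factors after the first has coefficients 1,5,11,15,17,20,22,19,13,9,7,4,1 for degrees 0…12.
[q¹²] = 1·1 + 1·4 + 1·7 + 1·9 + 1·13 + 1·19 = 53.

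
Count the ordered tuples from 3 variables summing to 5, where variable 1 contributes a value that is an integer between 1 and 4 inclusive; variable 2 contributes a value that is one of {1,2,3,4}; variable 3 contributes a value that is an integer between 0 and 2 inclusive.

The generating function for the choices is (t + t^2 + t^3 + t^4)·(t + t^2 + t^3 + t^4)·(1 + t + t^2); the count is [t^5].
(t + t^2 + t^3 + t^4) has coefficients 0,1,1,1,1 for degrees 0…4.
(t + t^2 + t^3 + t^4) has coefficients 0,1,1,1,1,0 for degrees 0…5.
Finally multiplying by (1 + t + t^2), the product of all factors after the first has coefficients 0,1,2,3,3,2 for degrees 0…5.
[t^5] = 1·3 + 1·3 + 1·2 + 1·1 = 9.

9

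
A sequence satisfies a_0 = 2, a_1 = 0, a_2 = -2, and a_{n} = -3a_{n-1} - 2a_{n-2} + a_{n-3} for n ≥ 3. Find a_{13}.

The ordinary generating function has denominator 1 + 3y + 2y^2 - y^3.
Iterating the recurrence: a_0,…,a_{13} = 2, 0, -2, 8, -20, 42, -78, 130, -192, 238, -200, -68, 842, -2590.

-2590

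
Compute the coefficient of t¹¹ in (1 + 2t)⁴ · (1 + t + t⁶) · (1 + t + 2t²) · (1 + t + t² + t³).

(1 + 2t)⁴ has coefficients 1,8,24,32,16 for degrees 0…4.
(1 + t + t⁶) has coefficients 1,1,0,0,0,0,1,0,0,0,0,0 for degrees 0…11.
Multiplying by (1 + t + 2t²) gives running coefficients 1,2,3,2,0,0,1,1,2,0,0,0 for degrees 0…11.
Finally multiplying by (1 + t + t² + t³), the product of all factors after the first has coefficients 1,3,6,8,7,5,3,2,4,4,3,2 for degrees 0…11.
[t¹¹] = 1·2 + 8·3 + 24·4 + 32·4 + 16·2 = 282.

282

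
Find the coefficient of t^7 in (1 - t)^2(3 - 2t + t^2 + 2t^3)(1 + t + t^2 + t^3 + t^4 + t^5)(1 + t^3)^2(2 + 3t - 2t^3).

(1 - t)^2 has coefficients 1,-2,1 for degrees 0…2.
(3 - 2t + t^2 + 2t^3) has coefficients 3,-2,1,2,0,0,0,0 for degrees 0…7.
Multiplying by (1 + t + t^2 + t^3 + t^4 + t^5) gives running coefficients 3,1,2,4,4,4,1,3 for degrees 0…7.
Multiplying by (1 + t^3)^2 gives running coefficients 3,1,2,10,6,8,12,12 for degrees 0…7.
Finally multiplying by (2 + 3t - 2t^3), the product of all factors after the first has coefficients 6,11,7,20,40,30,28,48 for degrees 0…7.
[t^7] = 1·48 − 2·28 + 1·30 = 22.

22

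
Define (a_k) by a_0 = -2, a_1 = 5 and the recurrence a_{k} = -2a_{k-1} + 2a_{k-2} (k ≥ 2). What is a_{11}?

118112

The ordinary generating function has denominator 1 + 2x - 2x^2.
Iterating the recurrence: a_0,…,a_{11} = -2, 5, -14, 38, -104, 284, -776, 2120, -5792, 15824, -43232, 118112.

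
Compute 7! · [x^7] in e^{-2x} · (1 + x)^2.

-576

The EGF product rule gives c_7 = Σ_{k_1+k_2=7} C(7; k_1,k_2) · ∏ g_i(k_i), where e^{-2x} gives (-2)^k; (1+x)^2 gives the falling factorial (2)_k.
g_1(k) for k = 0…7: 1, -2, 4, -8, 16, -32, 64, -128.
g_2(k) for k = 0…7: 1, 2, 2, 0, 0, 0, 0, 0.
c_7 = Σ_k C(7,k)·g_1(k)·g_2(7−k) = 21·(-32)·2 + 7·64·2 + 1·(-128)·1 = −1344 + 896 − 128 = -576.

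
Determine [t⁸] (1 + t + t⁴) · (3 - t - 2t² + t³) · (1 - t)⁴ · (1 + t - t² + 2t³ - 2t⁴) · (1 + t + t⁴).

-104

(1 + t + t⁴) has coefficients 1,1,0,0,1 for degrees 0…4.
(3 - t - 2t² + t³) has coefficients 3,-1,-2,1,0,0,0,0,0 for degrees 0…8.
Multiplying by (1 - t)⁴ gives running coefficients 3,-13,20,-9,-9,13,-6,1,0 for degrees 0…8.
Multiplying by (1 + t - t² + 2t³ - 2t⁴) gives running coefficients 3,-10,4,30,-70,79,-42,-18,51 for degrees 0…8.
Finally multiplying by (1 + t + t⁴), the product of all factors after the first has coefficients 3,-7,-6,34,-37,-1,41,-30,-37 for degrees 0…8.
[t⁸] = 1·(-37) + 1·(-30) + 1·(-37) = -104.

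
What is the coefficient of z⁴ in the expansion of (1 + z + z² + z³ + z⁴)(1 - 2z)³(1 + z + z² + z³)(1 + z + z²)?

5

(1 + z + z² + z³ + z⁴) has coefficients 1,1,1,1,1 for degrees 0…4.
(1 - 2z)³ has coefficients 1,-6,12,-8,0 for degrees 0…4.
Multiplying by (1 + z + z² + z³) gives running coefficients 1,-5,7,-1,-2 for degrees 0…4.
Finally multiplying by (1 + z + z²), the product of all factors after the first has coefficients 1,-4,3,1,4 for degrees 0…4.
[z⁴] = 1·4 + 1·1 + 1·3 + 1·(-4) + 1·1 = 5.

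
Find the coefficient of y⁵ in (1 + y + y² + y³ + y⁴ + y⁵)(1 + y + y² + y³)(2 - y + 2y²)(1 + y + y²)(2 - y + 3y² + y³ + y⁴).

107

(1 + y + y² + y³ + y⁴ + y⁵) has coefficients 1,1,1,1,1,1 for degrees 0…5.
(1 + y + y² + y³) has coefficients 1,1,1,1,0,0 for degrees 0…5.
Multiplying by (2 - y + 2y²) gives running coefficients 2,1,3,3,1,2 for degrees 0…5.
Multiplying by (1 + y + y²) gives running coefficients 2,3,6,7,7,6 for degrees 0…5.
Finally multiplying by (2 - y + 3y² + y³ + y⁴), the product of all factors after the first has coefficients 4,4,15,19,30,35 for degrees 0…5.
[y⁵] = 1·35 + 1·30 + 1·19 + 1·15 + 1·4 + 1·4 = 107.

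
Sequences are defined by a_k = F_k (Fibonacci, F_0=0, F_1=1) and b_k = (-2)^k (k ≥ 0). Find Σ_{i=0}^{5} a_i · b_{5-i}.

This is [x^5] in the product of the two ordinary generating functions.
Σ = 0·(-32) + 1·16 + 1·(-8) + 2·4 + 3·(-2) + 5·1 = 15.

15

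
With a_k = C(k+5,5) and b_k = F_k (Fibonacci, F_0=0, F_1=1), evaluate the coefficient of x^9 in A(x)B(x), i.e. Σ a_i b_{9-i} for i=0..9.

Write out a_i and b_{9-i} for i = 0,…,9 and sum the products.
Σ = 1·34 + 6·21 + 21·13 + 56·8 + 126·5 + 252·3 + 462·2 + 792·1 + 1287·1 + 2002·0 = 5270.

5270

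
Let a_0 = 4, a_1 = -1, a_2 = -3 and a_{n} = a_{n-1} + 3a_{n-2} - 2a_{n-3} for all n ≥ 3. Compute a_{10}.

The ordinary generating function has denominator 1 - z - 3z^2 + 2z^3.
Iterating the recurrence: a_0,…,a_{10} = 4, -1, -3, -14, -21, -57, -92, -221, -383, -862, -1569.

-1569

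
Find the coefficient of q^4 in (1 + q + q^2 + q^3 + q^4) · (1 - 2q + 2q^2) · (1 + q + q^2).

(1 + q + q^2 + q^3 + q^4) has coefficients 1,1,1,1,1 for degrees 0…4.
(1 - 2q + 2q^2) has coefficients 1,-2,2,0,0 for degrees 0…4.
Finally multiplying by (1 + q + q^2), the product of all factors after the first has coefficients 1,-1,1,0,2 for degrees 0…4.
[q^4] = 1·2 + 1·0 + 1·1 + 1·(-1) + 1·1 = 3.

3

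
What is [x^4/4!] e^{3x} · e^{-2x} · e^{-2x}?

1

The EGF product rule gives c_4 = Σ_{k_1+k_2+k_3=4} C(4; k_1,k_2,k_3) · ∏ g_i(k_i), where e^{3x} gives (3)^k; e^{-2x} gives (-2)^k; e^{-2x} gives (-2)^k.
g_1(k) for k = 0…4: 1, 3, 9, 27, 81.
g_2(k) for k = 0…4: 1, -2, 4, -8, 16.
g_3(k) for k = 0…4: 1, -2, 4, -8, 16.
First combine the last two factors: h(k) = Σ_j C(k,j)·g_2(j)·g_3(k−j) for k = 0…4: 1, -4, 16, -64, 256.
c_4 = Σ_k C(4,k)·g_1(k)·h(4−k) = 1·1·256 + 4·3·(-64) + 6·9·16 + 4·27·(-4) + 1·81·1 = 256 − 768 + 864 − 432 + 81 = 1.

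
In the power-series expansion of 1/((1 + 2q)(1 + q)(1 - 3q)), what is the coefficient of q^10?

Partial fractions give a closed form: a_n = (4/5)·(-2)^n + (-1/4)·(-1)^n + (9/20)·3^n.
At n = 10: a_10 = 27391.

27391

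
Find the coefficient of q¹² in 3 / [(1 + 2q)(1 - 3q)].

Partial fractions give a closed form: a_n = (6/5)·(-2)^n + (9/5)·3^n.
At n = 12: a_12 = 961509.

961509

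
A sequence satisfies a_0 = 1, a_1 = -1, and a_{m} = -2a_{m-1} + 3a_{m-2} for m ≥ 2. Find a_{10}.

The ordinary generating function has denominator 1 + 2z - 3z^2.
Iterating the recurrence: a_0,…,a_{10} = 1, -1, 5, -13, 41, -121, 365, -1093, 3281, -9841, 29525.

29525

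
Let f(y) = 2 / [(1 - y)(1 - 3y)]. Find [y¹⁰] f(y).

Partial fractions give a closed form: a_n = (-1)·1^n + (3)·3^n.
At n = 10: a_10 = 177146.

177146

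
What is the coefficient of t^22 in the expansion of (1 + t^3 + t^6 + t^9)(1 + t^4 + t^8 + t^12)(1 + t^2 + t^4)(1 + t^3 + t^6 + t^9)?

(1 + t^3 + t^6 + t^9) has coefficients 1,0,0,1,0,0,1,0,0,1 for degrees 0…9.
(1 + t^4 + t^8 + t^12) has coefficients 1,0,0,0,1,0,0,0,1,0,0,0,1,0,0,0,0,0,0,0,0,0,0 for degrees 0…22.
Multiplying by (1 + t^2 + t^4) gives running coefficients 1,0,1,0,2,0,1,0,2,0,1,0,2,0,1,0,1,0,0,0,0,0,0 for degrees 0…22.
Finally multiplying by (1 + t^3 + t^6 + t^9), the product of all factors after the first has coefficients 1,0,1,1,2,1,2,2,3,2,3,3,3,3,3,3,2,3,2,2,1,2,1 for degrees 0…22.
[t^22] = 1·1 + 1·2 + 1·2 + 1·3 = 8.

8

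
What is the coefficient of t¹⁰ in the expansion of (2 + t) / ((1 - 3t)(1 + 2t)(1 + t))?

63230

Partial fractions give a closed form: a_n = (21/20)·3^n + (6/5)·(-2)^n + (-1/4)·(-1)^n.
At n = 10: a_10 = 63230.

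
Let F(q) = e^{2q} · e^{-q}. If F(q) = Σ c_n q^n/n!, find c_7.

The EGF product rule gives c_7 = Σ_{k_1+k_2=7} C(7; k_1,k_2) · ∏ g_i(k_i), where e^{2q} gives (2)^k; e^{-q} gives (-1)^k.
g_1(k) for k = 0…7: 1, 2, 4, 8, 16, 32, 64, 128.
g_2(k) for k = 0…7: 1, -1, 1, -1, 1, -1, 1, -1.
c_7 = Σ_k C(7,k)·g_1(k)·g_2(7−k) = 1·1·(-1) + 7·2·1 + 21·4·(-1) + 35·8·1 + 35·16·(-1) + 21·32·1 + 7·64·(-1) + 1·128·1 = −1 + 14 − 84 + 280 − 560 + 672 − 448 + 128 = 1.

1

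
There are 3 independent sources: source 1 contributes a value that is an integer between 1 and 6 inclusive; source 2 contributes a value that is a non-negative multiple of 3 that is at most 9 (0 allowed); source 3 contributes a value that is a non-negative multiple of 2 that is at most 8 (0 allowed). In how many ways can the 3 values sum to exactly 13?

9

The generating function for the choices is (y + y² + y³ + y⁴ + y⁵ + y⁶)·(1 + y³ + y⁶ + y⁹)·(1 + y² + y⁴ + y⁶ + y⁸); the count is [y¹³].
(y + y² + y³ + y⁴ + y⁵ + y⁶) has coefficients 0,1,1,1,1,1,1 for degrees 0…6.
(1 + y³ + y⁶ + y⁹) has coefficients 1,0,0,1,0,0,1,0,0,1,0,0,0,0 for degrees 0…13.
Finally multiplying by (1 + y² + y⁴ + y⁶ + y⁸), the product of all factors after the first has coefficients 1,0,1,1,1,1,2,1,2,2,1,2,1,1 for degrees 0…13.
[y¹³] = 1·1 + 1·2 + 1·1 + 1·2 + 1·2 + 1·1 = 9.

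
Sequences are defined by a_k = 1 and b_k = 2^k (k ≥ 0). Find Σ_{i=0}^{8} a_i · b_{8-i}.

511

Write out a_i and b_{8-i} for i = 0,…,8 and sum the products.
Σ = 1·256 + 1·128 + 1·64 + 1·32 + 1·16 + 1·8 + 1·4 + 1·2 + 1·1 = 511.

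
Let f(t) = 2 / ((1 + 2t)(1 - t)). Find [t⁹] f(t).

Partial fractions give a closed form: a_n = (4/3)·(-2)^n + (2/3)·1^n.
At n = 9: a_9 = -682.

-682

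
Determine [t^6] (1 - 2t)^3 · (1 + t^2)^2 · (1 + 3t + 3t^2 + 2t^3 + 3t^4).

23

(1 - 2t)^3 has coefficients 1,-6,12,-8 for degrees 0…3.
(1 + t^2)^2 has coefficients 1,0,2,0,1,0,0 for degrees 0…6.
Finally multiplying by (1 + 3t + 3t^2 + 2t^3 + 3t^4), the product of all factors after the first has coefficients 1,3,5,8,10,7,9 for degrees 0…6.
[t^6] = 1·9 − 6·7 + 12·10 − 8·8 = 23.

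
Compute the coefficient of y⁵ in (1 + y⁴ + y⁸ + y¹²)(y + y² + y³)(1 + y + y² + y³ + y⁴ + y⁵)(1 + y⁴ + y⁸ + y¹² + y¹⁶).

5

(1 + y⁴ + y⁸ + y¹²) has coefficients 1,0,0,0,1,0 for degrees 0…5.
(y + y² + y³) has coefficients 0,1,1,1,0,0 for degrees 0…5.
Multiplying by (1 + y + y² + y³ + y⁴ + y⁵) gives running coefficients 0,1,2,3,3,3 for degrees 0…5.
Finally multiplying by (1 + y⁴ + y⁸ + y¹² + y¹⁶), the product of all factors after the first has coefficients 0,1,2,3,3,4 for degrees 0…5.
[y⁵] = 1·4 + 1·1 = 5.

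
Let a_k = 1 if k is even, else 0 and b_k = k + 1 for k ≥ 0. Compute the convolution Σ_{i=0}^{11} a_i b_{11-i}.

42

Write out a_i and b_{11-i} for i = 0,…,11 and sum the products.
Σ = 1·12 + 0·11 + 1·10 + 0·9 + 1·8 + 0·7 + 1·6 + 0·5 + 1·4 + 0·3 + 1·2 + 0·1 = 42.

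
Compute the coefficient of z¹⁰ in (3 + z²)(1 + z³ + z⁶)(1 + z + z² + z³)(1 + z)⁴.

70

(3 + z²) has coefficients 3,0,1 for degrees 0…2.
(1 + z³ + z⁶) has coefficients 1,0,0,1,0,0,1,0,0,0,0 for degrees 0…10.
Multiplying by (1 + z + z² + z³) gives running coefficients 1,1,1,2,1,1,2,1,1,1,0 for degrees 0…10.
Finally multiplying by (1 + z)⁴, the product of all factors after the first has coefficients 1,5,11,16,20,22,21,21,22,20,16 for degrees 0…10.
[z¹⁰] = 3·16 + 1·22 = 70.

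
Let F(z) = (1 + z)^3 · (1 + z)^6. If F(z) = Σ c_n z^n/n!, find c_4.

The EGF product rule gives c_4 = Σ_{k_1+k_2=4} C(4; k_1,k_2) · ∏ g_i(k_i), where (1+z)^3 gives the falling factorial (3)_k; (1+z)^6 gives the falling factorial (6)_k.
g_1(k) for k = 0…4: 1, 3, 6, 6, 0.
g_2(k) for k = 0…4: 1, 6, 30, 120, 360.
c_4 = Σ_k C(4,k)·g_1(k)·g_2(4−k) = 1·1·360 + 4·3·120 + 6·6·30 + 4·6·6 = 360 + 1440 + 1080 + 144 = 3024.

3024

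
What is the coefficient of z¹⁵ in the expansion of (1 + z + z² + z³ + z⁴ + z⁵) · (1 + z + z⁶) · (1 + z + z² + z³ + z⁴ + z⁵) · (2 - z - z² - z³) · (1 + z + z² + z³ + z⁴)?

(1 + z + z² + z³ + z⁴ + z⁵) has coefficients 1,1,1,1,1,1 for degrees 0…5.
(1 + z + z⁶) has coefficients 1,1,0,0,0,0,1,0,0,0,0,0,0,0,0,0 for degrees 0…15.
Multiplying by (1 + z + z² + z³ + z⁴ + z⁵) gives running coefficients 1,2,2,2,2,2,2,1,1,1,1,1,0,0,0,0 for degrees 0…15.
Multiplying by (2 - z - z² - z³) gives running coefficients 2,3,1,-1,-2,-2,-2,-4,-3,-2,-1,-1,-3,-2,-1,0 for degrees 0…15.
Finally multiplying by (1 + z + z² + z³ + z⁴), the product of all factors after the first has coefficients 2,5,6,5,3,-1,-6,-11,-13,-13,-12,-11,-10,-9,-8,-7 for degrees 0…15.
[z¹⁵] = 1·(-7) + 1·(-8) + 1·(-9) + 1·(-10) + 1·(-11) + 1·(-12) = -57.

-57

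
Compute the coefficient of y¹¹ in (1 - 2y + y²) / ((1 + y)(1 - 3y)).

The denominator gives the recurrence a_n = 2a_(n−1) + 3a_(n−2) for n ≥ 3; the numerator fixes a_0 = 1, a_1 = 0, a_2 = 4.
Iterating: 1, 0, 4, 8, 28, 80, 244, 728, 2188, 6560, 19684, 59048, so a_11 = 59048.

59048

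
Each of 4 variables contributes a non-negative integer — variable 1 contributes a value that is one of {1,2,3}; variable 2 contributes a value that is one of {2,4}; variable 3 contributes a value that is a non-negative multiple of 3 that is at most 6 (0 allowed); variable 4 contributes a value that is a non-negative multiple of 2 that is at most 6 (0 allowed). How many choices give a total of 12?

7

The generating function for the choices is (q + q^2 + q^3)·(q^2 + q^4)·(1 + q^3 + q^6)·(1 + q^2 + q^4 + q^6); the count is [q^12].
(q + q^2 + q^3) has coefficients 0,1,1,1 for degrees 0…3.
(q^2 + q^4) has coefficients 0,0,1,0,1,0,0,0,0,0,0,0,0 for degrees 0…12.
Multiplying by (1 + q^3 + q^6) gives running coefficients 0,0,1,0,1,1,0,1,1,0,1,0,0 for degrees 0…12.
Finally multiplying by (1 + q^2 + q^4 + q^6), the product of all factors after the first has coefficients 0,0,1,0,2,1,2,2,3,2,3,2,2 for degrees 0…12.
[q^12] = 1·2 + 1·3 + 1·2 = 7.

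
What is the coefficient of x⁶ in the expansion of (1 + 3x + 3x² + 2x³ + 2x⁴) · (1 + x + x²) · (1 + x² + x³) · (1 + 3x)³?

1025

(1 + 3x + 3x² + 2x³ + 2x⁴) has coefficients 1,3,3,2,2 for degrees 0…4.
(1 + x + x²) has coefficients 1,1,1,0,0,0,0 for degrees 0…6.
Multiplying by (1 + x² + x³) gives running coefficients 1,1,2,2,2,1,0 for degrees 0…6.
Finally multiplying by (1 + 3x)³, the product of all factors after the first has coefficients 1,10,38,74,101,127,117 for degrees 0…6.
[x⁶] = 1·117 + 3·127 + 3·101 + 2·74 + 2·38 = 1025.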